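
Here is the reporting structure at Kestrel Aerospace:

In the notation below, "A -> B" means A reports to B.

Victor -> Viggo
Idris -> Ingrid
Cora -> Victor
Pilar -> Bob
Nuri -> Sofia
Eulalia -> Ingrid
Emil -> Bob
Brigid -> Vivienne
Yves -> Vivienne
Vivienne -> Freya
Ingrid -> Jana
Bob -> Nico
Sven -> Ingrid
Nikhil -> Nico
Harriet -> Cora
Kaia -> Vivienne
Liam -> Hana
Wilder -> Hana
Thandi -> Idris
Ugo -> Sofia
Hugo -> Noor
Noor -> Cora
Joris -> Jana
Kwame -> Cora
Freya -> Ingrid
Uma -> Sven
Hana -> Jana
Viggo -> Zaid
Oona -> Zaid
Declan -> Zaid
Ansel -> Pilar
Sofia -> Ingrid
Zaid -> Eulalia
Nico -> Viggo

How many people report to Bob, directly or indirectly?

Bob directly manages Pilar, Emil. Under Pilar: Ansel (1). Emil has no reports. So Bob's organization is 2 direct reports plus everyone under them: 2 + 1 = 3.

3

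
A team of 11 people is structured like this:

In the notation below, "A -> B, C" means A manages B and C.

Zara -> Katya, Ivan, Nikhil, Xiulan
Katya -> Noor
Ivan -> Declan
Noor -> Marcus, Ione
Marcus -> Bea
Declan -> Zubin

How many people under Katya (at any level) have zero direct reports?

2

The people in Katya's organization with no one reporting to them are Ione, Bea. That is 2.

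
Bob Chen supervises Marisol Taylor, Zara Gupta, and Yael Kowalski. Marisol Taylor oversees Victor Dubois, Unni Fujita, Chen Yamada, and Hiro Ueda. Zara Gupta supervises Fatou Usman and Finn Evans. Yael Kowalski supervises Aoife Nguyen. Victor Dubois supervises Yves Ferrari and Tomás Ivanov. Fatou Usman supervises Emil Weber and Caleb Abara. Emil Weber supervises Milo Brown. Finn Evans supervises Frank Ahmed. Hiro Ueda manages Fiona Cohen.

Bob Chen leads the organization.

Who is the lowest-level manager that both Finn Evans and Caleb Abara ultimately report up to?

Finn Evans's chain of managers is Zara Gupta, Bob Chen. Caleb Abara's chain of managers is Fatou Usman, Zara Gupta, Bob Chen. The first manager that appears in both chains is Zara Gupta.

Zara Gupta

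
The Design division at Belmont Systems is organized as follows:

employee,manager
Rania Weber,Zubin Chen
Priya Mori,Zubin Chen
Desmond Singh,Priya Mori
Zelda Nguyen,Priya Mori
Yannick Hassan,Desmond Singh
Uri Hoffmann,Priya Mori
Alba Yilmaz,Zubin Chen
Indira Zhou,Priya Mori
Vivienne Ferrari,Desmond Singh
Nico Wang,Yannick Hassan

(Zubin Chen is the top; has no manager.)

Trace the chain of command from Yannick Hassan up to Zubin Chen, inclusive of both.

Yannick Hassan -> Desmond Singh -> Priya Mori -> Zubin Chen

Yannick Hassan reports to Desmond Singh. Desmond Singh reports to Priya Mori. Priya Mori reports to Zubin Chen. Zubin Chen is at the top.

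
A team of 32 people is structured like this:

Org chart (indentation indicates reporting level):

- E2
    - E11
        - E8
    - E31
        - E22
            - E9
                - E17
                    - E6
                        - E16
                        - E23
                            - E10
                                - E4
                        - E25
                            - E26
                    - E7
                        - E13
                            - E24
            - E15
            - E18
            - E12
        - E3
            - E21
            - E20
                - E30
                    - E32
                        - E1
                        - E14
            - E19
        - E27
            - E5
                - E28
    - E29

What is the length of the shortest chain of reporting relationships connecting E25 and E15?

5

E25 is 4 levels below E22, and E15 is 1 level below E22 (their lowest common manager). The shortest path runs up from E25 to E22 and back down to E15: 4 + 1 = 5 links.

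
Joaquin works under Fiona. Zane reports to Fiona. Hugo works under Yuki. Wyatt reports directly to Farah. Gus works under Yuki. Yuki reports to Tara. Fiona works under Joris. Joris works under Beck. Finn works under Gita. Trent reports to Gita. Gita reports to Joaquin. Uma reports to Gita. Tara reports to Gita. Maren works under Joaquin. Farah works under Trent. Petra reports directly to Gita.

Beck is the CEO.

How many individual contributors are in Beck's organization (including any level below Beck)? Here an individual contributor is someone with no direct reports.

8

The people in Beck's organization with no one reporting to them are Zane, Maren, Finn, Petra, Uma, Gus, Hugo, Wyatt. That is 8.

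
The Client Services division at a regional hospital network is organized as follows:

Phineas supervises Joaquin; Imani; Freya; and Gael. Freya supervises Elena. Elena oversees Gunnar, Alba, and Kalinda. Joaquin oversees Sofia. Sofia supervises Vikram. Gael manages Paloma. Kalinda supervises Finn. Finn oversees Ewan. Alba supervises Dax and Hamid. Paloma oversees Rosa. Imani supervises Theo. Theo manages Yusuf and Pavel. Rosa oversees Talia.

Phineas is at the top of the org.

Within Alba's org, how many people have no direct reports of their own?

2

The people in Alba's organization with no one reporting to them are Hamid, Dax. That is 2.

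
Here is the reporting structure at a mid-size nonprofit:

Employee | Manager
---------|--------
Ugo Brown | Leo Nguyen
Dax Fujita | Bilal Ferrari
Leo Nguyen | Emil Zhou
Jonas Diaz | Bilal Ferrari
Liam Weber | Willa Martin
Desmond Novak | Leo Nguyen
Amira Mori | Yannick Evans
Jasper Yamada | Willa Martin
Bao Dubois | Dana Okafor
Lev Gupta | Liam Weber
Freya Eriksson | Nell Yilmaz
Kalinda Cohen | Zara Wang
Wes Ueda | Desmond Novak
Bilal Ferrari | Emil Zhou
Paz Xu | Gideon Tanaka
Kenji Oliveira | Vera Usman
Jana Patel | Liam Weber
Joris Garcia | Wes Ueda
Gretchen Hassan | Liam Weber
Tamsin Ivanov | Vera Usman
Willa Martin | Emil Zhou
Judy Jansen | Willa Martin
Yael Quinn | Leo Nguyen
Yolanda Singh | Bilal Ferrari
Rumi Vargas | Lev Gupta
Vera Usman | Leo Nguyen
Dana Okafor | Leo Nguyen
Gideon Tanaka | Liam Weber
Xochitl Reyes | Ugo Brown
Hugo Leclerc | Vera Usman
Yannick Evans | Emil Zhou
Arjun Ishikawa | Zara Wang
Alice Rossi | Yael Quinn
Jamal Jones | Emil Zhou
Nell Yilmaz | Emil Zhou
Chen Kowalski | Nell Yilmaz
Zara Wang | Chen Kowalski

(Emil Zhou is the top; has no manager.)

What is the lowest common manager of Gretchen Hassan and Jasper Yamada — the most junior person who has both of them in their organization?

Willa Martin

Gretchen Hassan's chain of managers is Liam Weber, Willa Martin, Emil Zhou. Jasper Yamada's chain of managers is Willa Martin, Emil Zhou. The first manager that appears in both chains is Willa Martin.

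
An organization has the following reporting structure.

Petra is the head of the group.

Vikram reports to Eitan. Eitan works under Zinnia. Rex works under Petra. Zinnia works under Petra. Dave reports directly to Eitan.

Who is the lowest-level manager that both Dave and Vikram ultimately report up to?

Dave's chain of managers is Eitan, Zinnia, Petra. Vikram's chain of managers is Eitan, Zinnia, Petra. The first manager that appears in both chains is Eitan.

Eitan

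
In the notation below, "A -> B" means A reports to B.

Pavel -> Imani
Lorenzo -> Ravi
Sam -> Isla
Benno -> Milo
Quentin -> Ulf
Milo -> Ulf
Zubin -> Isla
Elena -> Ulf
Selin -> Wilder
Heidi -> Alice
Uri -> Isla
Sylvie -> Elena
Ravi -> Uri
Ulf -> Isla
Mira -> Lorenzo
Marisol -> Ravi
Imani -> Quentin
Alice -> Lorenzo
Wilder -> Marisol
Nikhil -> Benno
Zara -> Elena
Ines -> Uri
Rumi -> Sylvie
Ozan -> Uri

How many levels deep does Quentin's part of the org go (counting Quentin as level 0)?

The longest chain under Quentin runs Quentin → Imani → Pavel, which is 2 levels below Quentin.

2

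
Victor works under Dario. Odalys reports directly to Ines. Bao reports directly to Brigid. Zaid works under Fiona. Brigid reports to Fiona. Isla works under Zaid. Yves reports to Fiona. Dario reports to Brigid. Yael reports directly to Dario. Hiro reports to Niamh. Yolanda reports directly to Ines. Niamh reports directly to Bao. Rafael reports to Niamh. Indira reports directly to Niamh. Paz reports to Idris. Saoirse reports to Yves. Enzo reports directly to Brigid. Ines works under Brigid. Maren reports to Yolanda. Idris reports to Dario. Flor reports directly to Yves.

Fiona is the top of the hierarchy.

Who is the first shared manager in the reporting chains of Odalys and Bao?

Brigid

Odalys's chain of managers is Ines, Brigid, Fiona. Bao's chain of managers is Brigid, Fiona. The first manager that appears in both chains is Brigid.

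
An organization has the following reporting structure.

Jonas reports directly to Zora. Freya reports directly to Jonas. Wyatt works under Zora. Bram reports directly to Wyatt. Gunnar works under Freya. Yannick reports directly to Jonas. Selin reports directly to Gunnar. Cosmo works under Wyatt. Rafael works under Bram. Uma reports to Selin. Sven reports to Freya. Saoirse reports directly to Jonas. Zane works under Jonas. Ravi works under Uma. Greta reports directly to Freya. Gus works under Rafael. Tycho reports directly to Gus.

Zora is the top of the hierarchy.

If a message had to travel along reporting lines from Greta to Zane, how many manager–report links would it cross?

Greta is 2 levels below Jonas, and Zane is 1 level below Jonas (their lowest common manager). The shortest path runs up from Greta to Jonas and back down to Zane: 2 + 1 = 3 links.

3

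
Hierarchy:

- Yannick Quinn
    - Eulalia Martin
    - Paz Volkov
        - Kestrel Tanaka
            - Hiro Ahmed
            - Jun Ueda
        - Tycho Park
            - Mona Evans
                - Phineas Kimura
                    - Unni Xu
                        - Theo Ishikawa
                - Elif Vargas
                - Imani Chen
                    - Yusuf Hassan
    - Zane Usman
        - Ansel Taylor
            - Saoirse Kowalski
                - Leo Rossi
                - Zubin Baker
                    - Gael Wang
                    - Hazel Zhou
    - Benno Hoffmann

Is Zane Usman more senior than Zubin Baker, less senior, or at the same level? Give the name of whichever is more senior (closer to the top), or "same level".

Zane Usman is 1 level below Yannick Quinn; Zubin Baker is 4. Zane Usman is higher.

Zane Usman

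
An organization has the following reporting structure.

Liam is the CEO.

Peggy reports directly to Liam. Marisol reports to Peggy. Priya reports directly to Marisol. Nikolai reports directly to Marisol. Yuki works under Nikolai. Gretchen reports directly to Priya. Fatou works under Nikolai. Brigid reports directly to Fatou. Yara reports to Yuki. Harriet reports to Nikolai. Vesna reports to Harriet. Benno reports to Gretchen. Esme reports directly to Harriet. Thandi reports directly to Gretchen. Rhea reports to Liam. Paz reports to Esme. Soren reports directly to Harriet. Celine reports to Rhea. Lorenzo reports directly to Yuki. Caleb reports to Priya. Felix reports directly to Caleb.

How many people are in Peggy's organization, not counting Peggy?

18

Peggy directly manages Marisol. Under Marisol: Nikolai, Harriet, Soren, Esme, Paz, Vesna, Fatou, Brigid, Yuki, Lorenzo, Yara, Priya, Caleb, Felix, Gretchen, Thandi, Benno (17). That's 18 in total.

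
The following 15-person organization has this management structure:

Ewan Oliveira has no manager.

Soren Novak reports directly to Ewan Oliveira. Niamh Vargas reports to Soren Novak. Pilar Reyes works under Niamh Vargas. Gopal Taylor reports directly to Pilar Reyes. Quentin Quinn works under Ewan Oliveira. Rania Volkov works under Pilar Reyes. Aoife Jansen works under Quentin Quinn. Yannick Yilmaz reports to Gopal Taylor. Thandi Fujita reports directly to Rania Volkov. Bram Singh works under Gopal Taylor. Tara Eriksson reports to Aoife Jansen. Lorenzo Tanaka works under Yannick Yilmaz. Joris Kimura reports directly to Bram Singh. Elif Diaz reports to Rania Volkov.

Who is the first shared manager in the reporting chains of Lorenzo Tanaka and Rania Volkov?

Pilar Reyes

Lorenzo Tanaka's chain of managers is Yannick Yilmaz, Gopal Taylor, Pilar Reyes, Niamh Vargas, Soren Novak, Ewan Oliveira. Rania Volkov's chain of managers is Pilar Reyes, Niamh Vargas, Soren Novak, Ewan Oliveira. The first manager that appears in both chains is Pilar Reyes.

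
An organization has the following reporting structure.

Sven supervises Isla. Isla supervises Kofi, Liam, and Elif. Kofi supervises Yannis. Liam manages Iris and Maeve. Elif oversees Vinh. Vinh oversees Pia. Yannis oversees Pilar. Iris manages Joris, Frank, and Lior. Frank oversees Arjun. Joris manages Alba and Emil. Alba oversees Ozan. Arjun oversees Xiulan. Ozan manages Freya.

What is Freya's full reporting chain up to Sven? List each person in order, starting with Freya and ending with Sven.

Freya reports to Ozan. Ozan reports to Alba. Alba reports to Joris. Joris reports to Iris. Iris reports to Liam. Liam reports to Isla. Isla reports to Sven. Sven is at the top.

Freya -> Ozan -> Alba -> Joris -> Iris -> Liam -> Isla -> Sven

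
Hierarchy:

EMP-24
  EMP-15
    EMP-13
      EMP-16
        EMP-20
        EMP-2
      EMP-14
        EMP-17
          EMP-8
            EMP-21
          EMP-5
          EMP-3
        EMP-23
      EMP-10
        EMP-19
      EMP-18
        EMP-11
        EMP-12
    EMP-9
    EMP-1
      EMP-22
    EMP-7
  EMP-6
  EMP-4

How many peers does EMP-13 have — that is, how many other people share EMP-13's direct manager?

3

EMP-13 reports to EMP-15. EMP-15's other direct reports are EMP-9, EMP-1, EMP-7 — 3 peers.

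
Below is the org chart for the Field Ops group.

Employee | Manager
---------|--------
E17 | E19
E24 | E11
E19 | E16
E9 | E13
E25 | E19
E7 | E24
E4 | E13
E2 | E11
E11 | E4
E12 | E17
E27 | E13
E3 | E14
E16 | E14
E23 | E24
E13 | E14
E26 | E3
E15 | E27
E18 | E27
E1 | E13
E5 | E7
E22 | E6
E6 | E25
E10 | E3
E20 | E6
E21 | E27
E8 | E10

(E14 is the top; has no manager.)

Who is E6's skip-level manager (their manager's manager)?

E19

E6 reports to E25, and E25 reports to E19. So E6's skip-level manager is E19.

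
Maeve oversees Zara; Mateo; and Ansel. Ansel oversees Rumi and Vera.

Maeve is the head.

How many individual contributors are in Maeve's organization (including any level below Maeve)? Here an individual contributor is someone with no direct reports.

The people in Maeve's organization with no one reporting to them are Zara, Mateo, Vera, Rumi. That is 4.

4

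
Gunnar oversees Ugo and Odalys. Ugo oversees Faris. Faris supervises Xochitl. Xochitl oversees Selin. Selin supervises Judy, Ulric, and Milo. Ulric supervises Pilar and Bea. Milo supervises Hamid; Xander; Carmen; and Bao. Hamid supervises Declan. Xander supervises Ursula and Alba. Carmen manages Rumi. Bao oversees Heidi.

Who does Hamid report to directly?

Hamid reports directly to Milo.

Milo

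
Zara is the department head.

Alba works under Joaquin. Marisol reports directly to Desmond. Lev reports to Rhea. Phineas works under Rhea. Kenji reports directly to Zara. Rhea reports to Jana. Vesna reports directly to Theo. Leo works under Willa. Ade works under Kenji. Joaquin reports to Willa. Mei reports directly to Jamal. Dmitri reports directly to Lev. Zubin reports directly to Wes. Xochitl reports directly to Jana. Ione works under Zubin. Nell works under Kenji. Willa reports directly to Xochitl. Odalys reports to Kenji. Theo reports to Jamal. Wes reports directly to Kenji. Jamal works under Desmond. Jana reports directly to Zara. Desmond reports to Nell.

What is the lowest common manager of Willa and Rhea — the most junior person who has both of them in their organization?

Jana

Willa's chain of managers is Xochitl, Jana, Zara. Rhea's chain of managers is Jana, Zara. The first manager that appears in both chains is Jana.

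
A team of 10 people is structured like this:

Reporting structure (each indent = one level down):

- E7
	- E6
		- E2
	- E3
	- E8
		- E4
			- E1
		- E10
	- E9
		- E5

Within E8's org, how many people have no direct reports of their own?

2

The people in E8's organization with no one reporting to them are E10, E1. That is 2.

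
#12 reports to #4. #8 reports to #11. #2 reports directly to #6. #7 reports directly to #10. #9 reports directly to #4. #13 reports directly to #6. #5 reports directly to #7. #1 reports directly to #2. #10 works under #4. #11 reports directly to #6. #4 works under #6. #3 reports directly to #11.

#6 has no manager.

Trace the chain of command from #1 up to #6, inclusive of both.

#1 -> #2 -> #6

#1 reports to #2. #2 reports to #6. #6 is at the top.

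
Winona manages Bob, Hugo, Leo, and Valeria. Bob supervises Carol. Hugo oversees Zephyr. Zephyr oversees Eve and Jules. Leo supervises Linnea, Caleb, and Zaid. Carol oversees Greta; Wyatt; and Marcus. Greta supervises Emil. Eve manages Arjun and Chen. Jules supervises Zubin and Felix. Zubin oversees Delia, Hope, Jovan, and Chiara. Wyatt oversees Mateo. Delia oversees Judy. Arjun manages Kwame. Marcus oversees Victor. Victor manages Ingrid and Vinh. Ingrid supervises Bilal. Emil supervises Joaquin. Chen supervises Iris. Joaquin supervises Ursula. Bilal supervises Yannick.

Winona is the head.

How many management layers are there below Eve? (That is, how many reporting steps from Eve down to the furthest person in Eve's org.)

2

The longest chain under Eve runs Eve → Chen → Iris, which is 2 levels below Eve.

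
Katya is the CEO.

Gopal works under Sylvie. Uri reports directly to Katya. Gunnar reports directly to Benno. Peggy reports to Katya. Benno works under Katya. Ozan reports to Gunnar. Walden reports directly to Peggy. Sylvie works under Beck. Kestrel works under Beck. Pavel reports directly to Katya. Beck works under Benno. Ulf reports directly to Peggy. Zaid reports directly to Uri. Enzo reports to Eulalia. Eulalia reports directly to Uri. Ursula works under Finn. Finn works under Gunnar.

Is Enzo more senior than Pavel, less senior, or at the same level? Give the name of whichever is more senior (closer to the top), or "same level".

Pavel

Enzo is 3 levels below Katya; Pavel is 1. Pavel is higher.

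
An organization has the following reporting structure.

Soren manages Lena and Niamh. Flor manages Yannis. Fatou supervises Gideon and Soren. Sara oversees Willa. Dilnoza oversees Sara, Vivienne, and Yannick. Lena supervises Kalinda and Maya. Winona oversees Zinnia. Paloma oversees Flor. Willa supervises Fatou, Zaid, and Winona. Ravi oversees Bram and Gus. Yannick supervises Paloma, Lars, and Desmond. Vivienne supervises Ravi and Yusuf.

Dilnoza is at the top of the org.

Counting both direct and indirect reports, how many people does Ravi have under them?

2

Ravi directly manages Gus, Bram. Gus has no reports. Bram has no reports. So Ravi's organization is 2 direct reports plus everyone under them: 1 + 1 = 2.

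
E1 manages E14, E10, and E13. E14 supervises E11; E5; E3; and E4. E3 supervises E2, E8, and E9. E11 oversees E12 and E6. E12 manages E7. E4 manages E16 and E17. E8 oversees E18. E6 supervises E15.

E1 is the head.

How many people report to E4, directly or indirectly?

2

E4 directly manages E16, E17. E16 has no reports. E17 has no reports. So E4's organization is 2 direct reports plus everyone under them: 1 + 1 = 2.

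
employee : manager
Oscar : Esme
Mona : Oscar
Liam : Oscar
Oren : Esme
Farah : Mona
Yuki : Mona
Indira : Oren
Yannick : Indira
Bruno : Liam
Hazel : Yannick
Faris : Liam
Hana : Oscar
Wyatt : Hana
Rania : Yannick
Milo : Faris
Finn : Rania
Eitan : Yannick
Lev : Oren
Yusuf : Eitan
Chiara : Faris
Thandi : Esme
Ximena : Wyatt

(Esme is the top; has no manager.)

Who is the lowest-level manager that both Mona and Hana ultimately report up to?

Oscar

Mona's chain of managers is Oscar, Esme. Hana's chain of managers is Oscar, Esme. The first manager that appears in both chains is Oscar.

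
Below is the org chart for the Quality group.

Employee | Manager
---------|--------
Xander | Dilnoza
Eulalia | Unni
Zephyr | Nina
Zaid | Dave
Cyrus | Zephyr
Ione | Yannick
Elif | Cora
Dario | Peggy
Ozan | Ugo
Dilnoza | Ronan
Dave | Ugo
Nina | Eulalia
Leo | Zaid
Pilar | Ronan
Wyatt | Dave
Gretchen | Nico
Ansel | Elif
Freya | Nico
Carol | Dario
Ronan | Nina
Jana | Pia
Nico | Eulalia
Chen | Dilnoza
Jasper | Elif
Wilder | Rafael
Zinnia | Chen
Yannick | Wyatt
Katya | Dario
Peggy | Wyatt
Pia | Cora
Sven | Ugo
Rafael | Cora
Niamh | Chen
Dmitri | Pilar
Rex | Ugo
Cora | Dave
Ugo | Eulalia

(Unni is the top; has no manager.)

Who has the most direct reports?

Ugo

Direct-report counts: Unni has 1; Eulalia has 3; Nico has 2; Ugo has 4; Dave has 3; Wyatt has 2; Yannick has 1; Peggy has 1; Dario has 2; Zaid has 1; Cora has 3; Rafael has 1; Pia has 1; Elif has 2; Nina has 2; Zephyr has 1; Ronan has 2; Pilar has 1; Dilnoza has 2; Chen has 2. The largest is 4, held by Ugo.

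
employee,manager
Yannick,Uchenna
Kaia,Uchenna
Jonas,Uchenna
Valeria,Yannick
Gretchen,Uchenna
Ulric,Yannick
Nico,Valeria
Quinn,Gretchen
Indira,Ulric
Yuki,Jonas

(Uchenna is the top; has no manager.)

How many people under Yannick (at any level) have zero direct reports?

The people in Yannick's organization with no one reporting to them are Indira, Nico. That is 2.

2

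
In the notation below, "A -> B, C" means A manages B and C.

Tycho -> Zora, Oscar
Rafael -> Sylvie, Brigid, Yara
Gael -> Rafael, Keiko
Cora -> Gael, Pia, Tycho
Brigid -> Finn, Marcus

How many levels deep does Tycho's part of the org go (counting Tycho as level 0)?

1

The longest chain under Tycho runs Tycho → Oscar, which is 1 level below Tycho.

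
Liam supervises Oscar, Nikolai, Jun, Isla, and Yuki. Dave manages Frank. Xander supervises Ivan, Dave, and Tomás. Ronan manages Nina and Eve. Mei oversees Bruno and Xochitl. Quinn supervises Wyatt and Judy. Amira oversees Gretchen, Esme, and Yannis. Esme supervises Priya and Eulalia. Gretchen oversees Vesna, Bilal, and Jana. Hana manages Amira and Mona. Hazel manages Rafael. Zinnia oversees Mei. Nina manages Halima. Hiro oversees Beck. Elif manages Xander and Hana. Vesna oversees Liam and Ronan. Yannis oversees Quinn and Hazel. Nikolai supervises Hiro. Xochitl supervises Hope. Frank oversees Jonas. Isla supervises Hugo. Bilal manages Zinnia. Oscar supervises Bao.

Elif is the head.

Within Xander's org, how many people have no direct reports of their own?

The people in Xander's organization with no one reporting to them are Tomás, Jonas, Ivan. That is 3.

3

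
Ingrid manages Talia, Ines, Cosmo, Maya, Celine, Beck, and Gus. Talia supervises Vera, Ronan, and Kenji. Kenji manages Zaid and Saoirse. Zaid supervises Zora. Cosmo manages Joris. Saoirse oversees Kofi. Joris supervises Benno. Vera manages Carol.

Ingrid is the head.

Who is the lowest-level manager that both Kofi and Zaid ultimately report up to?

Kenji

Kofi's chain of managers is Saoirse, Kenji, Talia, Ingrid. Zaid's chain of managers is Kenji, Talia, Ingrid. The first manager that appears in both chains is Kenji.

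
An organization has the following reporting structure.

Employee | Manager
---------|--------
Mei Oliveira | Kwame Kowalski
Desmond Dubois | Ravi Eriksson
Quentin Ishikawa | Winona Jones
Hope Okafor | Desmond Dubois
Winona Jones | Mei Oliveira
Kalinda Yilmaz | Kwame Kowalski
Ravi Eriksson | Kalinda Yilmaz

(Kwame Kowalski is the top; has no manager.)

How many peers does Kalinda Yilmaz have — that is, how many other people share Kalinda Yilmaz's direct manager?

1

Kalinda Yilmaz reports to Kwame Kowalski. Kwame Kowalski's other direct reports are Mei Oliveira — 1 peer.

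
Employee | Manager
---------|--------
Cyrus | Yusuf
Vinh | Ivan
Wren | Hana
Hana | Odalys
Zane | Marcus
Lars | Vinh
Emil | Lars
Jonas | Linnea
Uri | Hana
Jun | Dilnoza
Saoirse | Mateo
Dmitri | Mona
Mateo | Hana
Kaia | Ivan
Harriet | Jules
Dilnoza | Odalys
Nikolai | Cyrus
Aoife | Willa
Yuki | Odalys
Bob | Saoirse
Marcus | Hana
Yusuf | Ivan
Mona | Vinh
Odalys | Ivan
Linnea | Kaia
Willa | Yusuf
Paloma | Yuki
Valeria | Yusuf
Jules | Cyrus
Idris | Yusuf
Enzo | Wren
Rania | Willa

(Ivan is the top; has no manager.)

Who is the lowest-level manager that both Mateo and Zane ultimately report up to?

Hana

Mateo's chain of managers is Hana, Odalys, Ivan. Zane's chain of managers is Marcus, Hana, Odalys, Ivan. The first manager that appears in both chains is Hana.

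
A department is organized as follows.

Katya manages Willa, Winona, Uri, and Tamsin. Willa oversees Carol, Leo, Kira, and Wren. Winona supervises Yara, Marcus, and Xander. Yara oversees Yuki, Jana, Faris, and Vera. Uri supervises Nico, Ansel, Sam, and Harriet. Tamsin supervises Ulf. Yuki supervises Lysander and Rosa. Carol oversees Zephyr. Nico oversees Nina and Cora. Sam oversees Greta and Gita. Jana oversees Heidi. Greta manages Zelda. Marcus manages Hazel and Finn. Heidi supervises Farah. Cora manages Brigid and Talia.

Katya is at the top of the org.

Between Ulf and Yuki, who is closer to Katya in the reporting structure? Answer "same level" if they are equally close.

Ulf

Ulf is 2 levels below Katya; Yuki is 3. Ulf is higher.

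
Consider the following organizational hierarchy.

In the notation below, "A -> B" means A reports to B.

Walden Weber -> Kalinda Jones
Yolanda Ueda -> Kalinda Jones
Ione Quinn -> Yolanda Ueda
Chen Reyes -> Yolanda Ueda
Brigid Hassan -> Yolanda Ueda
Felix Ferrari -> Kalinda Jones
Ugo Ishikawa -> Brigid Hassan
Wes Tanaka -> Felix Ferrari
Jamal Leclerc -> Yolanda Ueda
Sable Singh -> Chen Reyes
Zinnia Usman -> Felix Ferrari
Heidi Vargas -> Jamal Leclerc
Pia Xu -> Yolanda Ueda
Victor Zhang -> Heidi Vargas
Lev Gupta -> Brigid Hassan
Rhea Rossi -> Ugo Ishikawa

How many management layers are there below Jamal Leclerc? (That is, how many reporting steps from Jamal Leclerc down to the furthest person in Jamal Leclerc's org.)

The longest chain under Jamal Leclerc runs Jamal Leclerc → Heidi Vargas → Victor Zhang, which is 2 levels below Jamal Leclerc.

2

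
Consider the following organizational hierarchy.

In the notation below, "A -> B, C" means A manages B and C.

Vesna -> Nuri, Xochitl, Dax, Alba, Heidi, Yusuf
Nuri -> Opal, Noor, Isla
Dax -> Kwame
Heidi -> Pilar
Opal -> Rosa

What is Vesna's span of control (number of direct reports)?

6

Vesna directly manages Nuri, Xochitl, Dax, Alba, Heidi, Yusuf. That is 6 direct reports.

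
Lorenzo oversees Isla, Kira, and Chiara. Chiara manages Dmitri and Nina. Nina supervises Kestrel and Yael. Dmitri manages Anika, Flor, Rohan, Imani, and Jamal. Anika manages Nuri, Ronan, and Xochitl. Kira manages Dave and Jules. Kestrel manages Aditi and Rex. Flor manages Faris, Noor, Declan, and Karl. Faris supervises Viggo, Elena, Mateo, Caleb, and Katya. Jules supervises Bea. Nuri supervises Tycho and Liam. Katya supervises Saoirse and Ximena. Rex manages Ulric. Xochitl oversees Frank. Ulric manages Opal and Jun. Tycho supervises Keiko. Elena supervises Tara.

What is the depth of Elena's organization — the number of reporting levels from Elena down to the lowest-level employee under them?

The longest chain under Elena runs Elena → Tara, which is 1 level below Elena.

1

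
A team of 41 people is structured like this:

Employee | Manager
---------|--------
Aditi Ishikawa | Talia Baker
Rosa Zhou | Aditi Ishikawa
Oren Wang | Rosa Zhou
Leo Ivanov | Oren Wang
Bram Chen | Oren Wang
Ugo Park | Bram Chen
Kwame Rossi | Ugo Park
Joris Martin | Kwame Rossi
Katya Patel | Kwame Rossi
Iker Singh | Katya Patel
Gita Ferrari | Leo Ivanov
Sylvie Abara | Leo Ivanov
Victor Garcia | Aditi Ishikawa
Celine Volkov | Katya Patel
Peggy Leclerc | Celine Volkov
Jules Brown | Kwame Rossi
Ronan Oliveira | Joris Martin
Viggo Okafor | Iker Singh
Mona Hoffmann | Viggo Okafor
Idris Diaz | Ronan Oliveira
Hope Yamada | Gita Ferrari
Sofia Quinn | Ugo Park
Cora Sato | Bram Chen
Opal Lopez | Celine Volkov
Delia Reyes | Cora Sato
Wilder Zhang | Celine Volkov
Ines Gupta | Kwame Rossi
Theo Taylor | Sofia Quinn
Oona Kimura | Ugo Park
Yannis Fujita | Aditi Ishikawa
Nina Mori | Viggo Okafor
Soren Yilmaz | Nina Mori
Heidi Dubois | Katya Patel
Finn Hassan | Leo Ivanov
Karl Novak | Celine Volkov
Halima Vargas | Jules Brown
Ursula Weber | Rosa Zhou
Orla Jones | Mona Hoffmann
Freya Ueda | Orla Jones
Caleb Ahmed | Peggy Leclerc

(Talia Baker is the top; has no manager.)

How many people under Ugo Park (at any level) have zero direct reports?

12

The people in Ugo Park's organization with no one reporting to them are Oona Kimura, Theo Taylor, Ines Gupta, Halima Vargas, Heidi Dubois, Karl Novak, Wilder Zhang, Opal Lopez, Caleb Ahmed, Soren Yilmaz, Freya Ueda, Idris Diaz. That is 12.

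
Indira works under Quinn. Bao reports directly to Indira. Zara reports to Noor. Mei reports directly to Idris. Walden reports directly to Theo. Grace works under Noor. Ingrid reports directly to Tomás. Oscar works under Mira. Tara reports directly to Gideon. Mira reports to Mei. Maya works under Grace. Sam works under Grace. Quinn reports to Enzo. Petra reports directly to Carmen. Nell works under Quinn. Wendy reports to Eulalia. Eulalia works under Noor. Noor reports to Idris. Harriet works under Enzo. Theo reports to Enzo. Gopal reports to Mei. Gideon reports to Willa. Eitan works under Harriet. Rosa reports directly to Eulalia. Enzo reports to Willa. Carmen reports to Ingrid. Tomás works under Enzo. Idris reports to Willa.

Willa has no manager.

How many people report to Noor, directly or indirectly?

7

Noor directly manages Eulalia, Grace, Zara. Under Eulalia: Rosa, Wendy (2). Under Grace: Maya, Sam (2). Zara has no reports. So Noor's organization is 3 direct reports plus everyone under them: 3 + 3 + 1 = 7.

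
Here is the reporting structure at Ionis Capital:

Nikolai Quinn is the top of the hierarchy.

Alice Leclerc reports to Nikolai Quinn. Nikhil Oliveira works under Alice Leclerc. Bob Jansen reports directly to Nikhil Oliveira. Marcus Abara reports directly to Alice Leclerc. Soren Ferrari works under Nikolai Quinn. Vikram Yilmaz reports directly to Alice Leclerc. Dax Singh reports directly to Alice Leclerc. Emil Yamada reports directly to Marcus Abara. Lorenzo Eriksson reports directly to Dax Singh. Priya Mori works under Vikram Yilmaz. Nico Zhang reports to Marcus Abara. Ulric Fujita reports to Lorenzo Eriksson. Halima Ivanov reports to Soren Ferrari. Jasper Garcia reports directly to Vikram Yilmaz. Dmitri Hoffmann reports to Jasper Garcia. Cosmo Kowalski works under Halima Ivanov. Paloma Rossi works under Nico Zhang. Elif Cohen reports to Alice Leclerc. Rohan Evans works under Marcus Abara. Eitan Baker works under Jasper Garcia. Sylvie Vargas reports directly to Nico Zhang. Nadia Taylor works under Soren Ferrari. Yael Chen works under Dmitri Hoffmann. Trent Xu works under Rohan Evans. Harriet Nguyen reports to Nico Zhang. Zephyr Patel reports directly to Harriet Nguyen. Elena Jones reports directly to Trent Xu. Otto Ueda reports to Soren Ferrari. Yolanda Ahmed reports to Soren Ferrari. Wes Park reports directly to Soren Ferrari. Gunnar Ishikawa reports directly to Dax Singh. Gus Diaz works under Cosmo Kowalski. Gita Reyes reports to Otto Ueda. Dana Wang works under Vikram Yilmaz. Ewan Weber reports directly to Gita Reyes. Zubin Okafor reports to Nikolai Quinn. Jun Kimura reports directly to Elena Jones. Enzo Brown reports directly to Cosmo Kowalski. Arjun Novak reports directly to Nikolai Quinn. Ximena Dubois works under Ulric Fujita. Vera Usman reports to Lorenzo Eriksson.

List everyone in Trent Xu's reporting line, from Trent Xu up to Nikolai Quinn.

Trent Xu -> Rohan Evans -> Marcus Abara -> Alice Leclerc -> Nikolai Quinn

Trent Xu reports to Rohan Evans. Rohan Evans reports to Marcus Abara. Marcus Abara reports to Alice Leclerc. Alice Leclerc reports to Nikolai Quinn. Nikolai Quinn is at the top.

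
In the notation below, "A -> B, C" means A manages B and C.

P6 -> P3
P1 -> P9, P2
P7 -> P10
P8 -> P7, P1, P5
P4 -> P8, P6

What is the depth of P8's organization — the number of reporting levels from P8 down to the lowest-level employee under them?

2

The longest chain under P8 runs P8 → P1 → P2, which is 2 levels below P8.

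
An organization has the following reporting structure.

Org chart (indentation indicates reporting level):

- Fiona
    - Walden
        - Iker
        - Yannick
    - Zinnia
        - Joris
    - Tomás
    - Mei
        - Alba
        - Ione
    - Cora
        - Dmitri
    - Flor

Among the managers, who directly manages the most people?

Fiona

Direct-report counts: Fiona has 6; Cora has 1; Mei has 2; Zinnia has 1; Walden has 2. The largest is 6, held by Fiona.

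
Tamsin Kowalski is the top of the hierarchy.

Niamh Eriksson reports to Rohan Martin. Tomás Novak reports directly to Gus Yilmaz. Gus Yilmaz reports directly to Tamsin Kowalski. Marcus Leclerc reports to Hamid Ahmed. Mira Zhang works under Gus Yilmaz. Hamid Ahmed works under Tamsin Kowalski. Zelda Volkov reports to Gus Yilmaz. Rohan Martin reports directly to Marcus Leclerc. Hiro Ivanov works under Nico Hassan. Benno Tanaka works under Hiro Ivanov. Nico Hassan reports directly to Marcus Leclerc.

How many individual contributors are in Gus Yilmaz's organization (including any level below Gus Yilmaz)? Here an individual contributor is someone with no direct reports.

3

The people in Gus Yilmaz's organization with no one reporting to them are Tomás Novak, Zelda Volkov, Mira Zhang. That is 3.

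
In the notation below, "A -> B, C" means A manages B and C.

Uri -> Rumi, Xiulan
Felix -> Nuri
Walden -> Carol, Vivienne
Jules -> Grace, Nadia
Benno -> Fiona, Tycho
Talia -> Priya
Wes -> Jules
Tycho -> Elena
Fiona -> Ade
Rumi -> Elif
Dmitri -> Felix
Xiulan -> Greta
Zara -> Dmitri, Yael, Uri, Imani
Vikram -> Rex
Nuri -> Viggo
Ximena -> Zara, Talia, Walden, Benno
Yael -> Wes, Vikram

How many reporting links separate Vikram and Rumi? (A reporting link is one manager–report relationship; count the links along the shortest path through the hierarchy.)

Vikram is 2 levels below Zara, and Rumi is 2 levels below Zara (their lowest common manager). The shortest path runs up from Vikram to Zara and back down to Rumi: 2 + 2 = 4 links.

4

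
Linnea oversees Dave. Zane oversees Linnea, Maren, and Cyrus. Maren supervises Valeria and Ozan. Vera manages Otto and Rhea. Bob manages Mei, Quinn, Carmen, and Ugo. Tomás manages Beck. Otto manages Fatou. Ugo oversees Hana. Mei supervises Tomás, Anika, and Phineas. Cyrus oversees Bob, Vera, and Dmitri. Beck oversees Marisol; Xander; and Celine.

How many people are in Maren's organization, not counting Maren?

2

Maren directly manages Valeria, Ozan. Valeria has no reports. Ozan has no reports. So Maren's organization is 2 direct reports plus everyone under them: 1 + 1 = 2.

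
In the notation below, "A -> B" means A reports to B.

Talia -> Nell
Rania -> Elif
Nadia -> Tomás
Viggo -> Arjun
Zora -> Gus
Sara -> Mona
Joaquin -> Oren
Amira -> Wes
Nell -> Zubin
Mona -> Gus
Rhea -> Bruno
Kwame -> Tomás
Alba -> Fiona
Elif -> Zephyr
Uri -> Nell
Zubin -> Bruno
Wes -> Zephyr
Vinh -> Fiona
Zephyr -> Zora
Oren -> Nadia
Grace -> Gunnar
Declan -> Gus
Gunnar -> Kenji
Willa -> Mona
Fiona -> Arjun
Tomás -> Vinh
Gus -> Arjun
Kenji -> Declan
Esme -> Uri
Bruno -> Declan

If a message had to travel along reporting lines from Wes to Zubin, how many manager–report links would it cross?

Wes is 3 levels below Gus, and Zubin is 3 levels below Gus (their lowest common manager). The shortest path runs up from Wes to Gus and back down to Zubin: 3 + 3 = 6 links.

6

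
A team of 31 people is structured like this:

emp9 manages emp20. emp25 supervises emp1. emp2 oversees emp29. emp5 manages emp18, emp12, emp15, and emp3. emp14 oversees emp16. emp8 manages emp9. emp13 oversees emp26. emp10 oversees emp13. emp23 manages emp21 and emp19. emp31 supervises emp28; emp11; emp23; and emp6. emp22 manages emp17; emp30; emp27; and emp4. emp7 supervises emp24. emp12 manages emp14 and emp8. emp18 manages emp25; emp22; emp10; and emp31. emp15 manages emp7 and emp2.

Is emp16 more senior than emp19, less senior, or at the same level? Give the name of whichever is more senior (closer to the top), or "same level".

emp16

emp16 is 3 levels below emp5; emp19 is 4. emp16 is higher.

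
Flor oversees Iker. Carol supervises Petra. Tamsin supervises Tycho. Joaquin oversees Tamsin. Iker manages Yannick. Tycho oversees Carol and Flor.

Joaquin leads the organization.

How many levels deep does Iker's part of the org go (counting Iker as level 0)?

The longest chain under Iker runs Iker → Yannick, which is 1 level below Iker.

1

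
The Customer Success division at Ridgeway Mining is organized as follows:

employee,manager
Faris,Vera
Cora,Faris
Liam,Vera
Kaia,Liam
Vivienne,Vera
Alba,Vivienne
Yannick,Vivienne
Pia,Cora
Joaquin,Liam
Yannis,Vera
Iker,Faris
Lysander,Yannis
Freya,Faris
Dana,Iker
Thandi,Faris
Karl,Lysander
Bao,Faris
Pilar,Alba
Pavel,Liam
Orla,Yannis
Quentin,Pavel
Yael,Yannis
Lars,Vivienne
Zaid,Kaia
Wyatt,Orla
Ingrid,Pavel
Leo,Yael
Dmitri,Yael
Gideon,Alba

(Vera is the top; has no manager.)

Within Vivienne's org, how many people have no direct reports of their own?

4

The people in Vivienne's organization with no one reporting to them are Lars, Yannick, Gideon, Pilar. That is 4.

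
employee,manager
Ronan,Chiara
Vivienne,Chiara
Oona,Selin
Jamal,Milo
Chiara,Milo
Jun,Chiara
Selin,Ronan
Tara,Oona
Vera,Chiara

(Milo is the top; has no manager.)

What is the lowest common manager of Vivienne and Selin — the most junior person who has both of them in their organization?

Chiara

Vivienne's chain of managers is Chiara, Milo. Selin's chain of managers is Ronan, Chiara, Milo. The first manager that appears in both chains is Chiara.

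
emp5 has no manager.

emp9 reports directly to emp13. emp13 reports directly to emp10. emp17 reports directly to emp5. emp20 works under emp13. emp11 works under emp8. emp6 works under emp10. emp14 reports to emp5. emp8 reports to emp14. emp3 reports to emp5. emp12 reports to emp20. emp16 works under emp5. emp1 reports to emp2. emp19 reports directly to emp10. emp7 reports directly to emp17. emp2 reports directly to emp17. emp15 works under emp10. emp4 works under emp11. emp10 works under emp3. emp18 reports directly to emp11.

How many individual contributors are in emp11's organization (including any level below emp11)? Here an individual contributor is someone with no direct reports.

The people in emp11's organization with no one reporting to them are emp4, emp18. That is 2.

2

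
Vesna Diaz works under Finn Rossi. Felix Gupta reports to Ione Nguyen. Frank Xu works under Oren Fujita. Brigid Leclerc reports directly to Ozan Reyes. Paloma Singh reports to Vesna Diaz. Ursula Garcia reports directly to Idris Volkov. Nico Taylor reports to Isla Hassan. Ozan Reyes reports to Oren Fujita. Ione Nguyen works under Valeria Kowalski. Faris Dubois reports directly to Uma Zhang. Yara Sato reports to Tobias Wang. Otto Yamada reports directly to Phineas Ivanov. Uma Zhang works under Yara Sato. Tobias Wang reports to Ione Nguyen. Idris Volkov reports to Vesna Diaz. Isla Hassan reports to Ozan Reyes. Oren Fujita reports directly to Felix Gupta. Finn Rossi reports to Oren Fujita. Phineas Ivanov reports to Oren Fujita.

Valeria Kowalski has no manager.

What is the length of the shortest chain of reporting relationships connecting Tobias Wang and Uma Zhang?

2

Uma Zhang is in Tobias Wang's organization: the chain from Uma Zhang up to Tobias Wang is Uma Zhang → Yara Sato → Tobias Wang, which is 2 links.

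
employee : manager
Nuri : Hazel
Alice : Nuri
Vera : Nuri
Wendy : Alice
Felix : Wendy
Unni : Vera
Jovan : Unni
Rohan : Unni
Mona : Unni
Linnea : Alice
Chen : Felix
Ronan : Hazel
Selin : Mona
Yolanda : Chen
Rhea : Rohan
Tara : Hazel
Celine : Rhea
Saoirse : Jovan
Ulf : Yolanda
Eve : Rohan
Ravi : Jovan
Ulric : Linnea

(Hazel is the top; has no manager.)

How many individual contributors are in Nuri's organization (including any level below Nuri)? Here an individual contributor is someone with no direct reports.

7

The people in Nuri's organization with no one reporting to them are Selin, Eve, Celine, Ravi, Saoirse, Ulric, Ulf. That is 7.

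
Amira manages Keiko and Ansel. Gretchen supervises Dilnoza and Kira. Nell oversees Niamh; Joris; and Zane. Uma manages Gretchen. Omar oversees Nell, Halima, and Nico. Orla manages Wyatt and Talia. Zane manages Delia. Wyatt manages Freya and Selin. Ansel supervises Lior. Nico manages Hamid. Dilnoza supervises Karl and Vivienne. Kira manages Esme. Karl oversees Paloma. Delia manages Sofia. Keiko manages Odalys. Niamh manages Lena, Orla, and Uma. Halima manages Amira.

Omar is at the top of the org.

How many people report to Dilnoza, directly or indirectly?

3

Dilnoza directly manages Karl, Vivienne. Under Karl: Paloma (1). Vivienne has no reports. So Dilnoza's organization is 2 direct reports plus everyone under them: 2 + 1 = 3.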